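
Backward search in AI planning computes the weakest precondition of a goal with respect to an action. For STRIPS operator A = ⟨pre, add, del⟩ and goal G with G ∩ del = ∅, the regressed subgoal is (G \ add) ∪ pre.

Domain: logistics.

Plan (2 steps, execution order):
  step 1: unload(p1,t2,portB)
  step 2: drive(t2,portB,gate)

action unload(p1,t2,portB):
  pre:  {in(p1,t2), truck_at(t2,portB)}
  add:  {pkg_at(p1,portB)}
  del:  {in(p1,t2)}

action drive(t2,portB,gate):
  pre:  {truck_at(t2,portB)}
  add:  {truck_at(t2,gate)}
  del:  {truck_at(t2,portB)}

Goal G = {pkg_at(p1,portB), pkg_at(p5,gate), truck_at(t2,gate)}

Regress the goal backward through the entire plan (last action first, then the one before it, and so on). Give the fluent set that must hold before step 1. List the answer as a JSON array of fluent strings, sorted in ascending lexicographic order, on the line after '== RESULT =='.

Work backward from the goal:
  through step 2 (drive(t2,portB,gate)): drop {truck_at(t2,gate)}, keep {pkg_at(p1,portB), pkg_at(p5,gate)}, require {truck_at(t2,portB)}
    → {pkg_at(p1,portB), pkg_at(p5,gate), truck_at(t2,portB)}
  through step 1 (unload(p1,t2,portB)): drop {pkg_at(p1,portB)}, keep {pkg_at(p5,gate), truck_at(t2,portB)}, require {in(p1,t2), truck_at(t2,portB)}
    → {in(p1,t2), pkg_at(p5,gate), truck_at(t2,portB)}

== RESULT ==
["in(p1,t2)", "pkg_at(p5,gate)", "truck_at(t2,portB)"]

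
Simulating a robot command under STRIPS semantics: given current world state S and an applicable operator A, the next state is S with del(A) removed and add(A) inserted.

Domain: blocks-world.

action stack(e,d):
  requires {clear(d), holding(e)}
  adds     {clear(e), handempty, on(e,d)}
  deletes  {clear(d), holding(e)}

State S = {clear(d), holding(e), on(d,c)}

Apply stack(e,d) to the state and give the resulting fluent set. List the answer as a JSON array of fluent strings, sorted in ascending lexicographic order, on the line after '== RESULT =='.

Progress:
  pre ⊆ S: {clear(d), holding(e)} ⊆ S  — applicable
  S \ del = {on(d,c)}
  ∪ add   = {clear(e), handempty, on(d,c), on(e,d)}

== RESULT ==
["clear(e)", "handempty", "on(d,c)", "on(e,d)"]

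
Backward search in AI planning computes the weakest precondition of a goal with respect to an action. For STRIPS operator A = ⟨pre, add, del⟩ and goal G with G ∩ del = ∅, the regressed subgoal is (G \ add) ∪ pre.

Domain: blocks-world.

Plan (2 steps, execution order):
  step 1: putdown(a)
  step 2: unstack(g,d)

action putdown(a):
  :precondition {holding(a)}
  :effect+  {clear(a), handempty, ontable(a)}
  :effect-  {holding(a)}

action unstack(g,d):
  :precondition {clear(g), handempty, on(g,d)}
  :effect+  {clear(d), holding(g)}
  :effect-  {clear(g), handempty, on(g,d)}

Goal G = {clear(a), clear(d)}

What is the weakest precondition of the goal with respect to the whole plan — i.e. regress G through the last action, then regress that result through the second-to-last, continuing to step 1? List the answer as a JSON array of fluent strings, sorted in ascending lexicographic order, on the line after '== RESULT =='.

Work backward from the goal:
  through step 2 (unstack(g,d)): drop {clear(d)}, keep {clear(a)}, require {clear(g), handempty, on(g,d)}
    → {clear(a), clear(g), handempty, on(g,d)}
  through step 1 (putdown(a)): drop {clear(a), handempty}, keep {clear(g), on(g,d)}, require {holding(a)}
    → {clear(g), holding(a), on(g,d)}

== RESULT ==
["clear(g)", "holding(a)", "on(g,d)"]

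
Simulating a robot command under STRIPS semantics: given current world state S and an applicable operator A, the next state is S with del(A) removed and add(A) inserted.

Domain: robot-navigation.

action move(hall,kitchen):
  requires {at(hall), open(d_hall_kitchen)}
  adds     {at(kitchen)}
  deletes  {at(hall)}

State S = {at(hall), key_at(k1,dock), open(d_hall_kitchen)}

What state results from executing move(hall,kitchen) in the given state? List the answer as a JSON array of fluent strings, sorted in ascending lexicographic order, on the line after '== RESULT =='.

Progress:
  pre ⊆ S: {at(hall), open(d_hall_kitchen)} ⊆ S  — applicable
  S \ del = {key_at(k1,dock), open(d_hall_kitchen)}
  ∪ add   = {at(kitchen), key_at(k1,dock), open(d_hall_kitchen)}

== RESULT ==
["at(kitchen)", "key_at(k1,dock)", "open(d_hall_kitchen)"]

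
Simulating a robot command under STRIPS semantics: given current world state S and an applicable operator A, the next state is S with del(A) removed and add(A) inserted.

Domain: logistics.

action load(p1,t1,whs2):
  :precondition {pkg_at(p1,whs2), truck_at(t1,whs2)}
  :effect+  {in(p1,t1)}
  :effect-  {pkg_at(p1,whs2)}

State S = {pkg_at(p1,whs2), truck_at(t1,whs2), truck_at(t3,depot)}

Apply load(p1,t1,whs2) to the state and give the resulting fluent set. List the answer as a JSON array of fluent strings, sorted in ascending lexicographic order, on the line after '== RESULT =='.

Progress:
  pre ⊆ S: {pkg_at(p1,whs2), truck_at(t1,whs2)} ⊆ S  — applicable
  S \ del = {truck_at(t1,whs2), truck_at(t3,depot)}
  ∪ add   = {in(p1,t1), truck_at(t1,whs2), truck_at(t3,depot)}

== RESULT ==
["in(p1,t1)", "truck_at(t1,whs2)", "truck_at(t3,depot)"]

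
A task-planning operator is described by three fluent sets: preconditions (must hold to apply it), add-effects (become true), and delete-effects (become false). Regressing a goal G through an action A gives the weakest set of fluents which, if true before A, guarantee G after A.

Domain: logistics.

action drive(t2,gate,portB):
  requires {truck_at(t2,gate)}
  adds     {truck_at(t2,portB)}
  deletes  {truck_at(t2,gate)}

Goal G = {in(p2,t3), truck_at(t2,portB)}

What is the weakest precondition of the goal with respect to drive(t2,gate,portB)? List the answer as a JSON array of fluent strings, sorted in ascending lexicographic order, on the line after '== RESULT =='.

Regress:
  G ∩ del = {}  (empty — regression defined)
  G \ add = {in(p2,t3), truck_at(t2,portB)} \ {truck_at(t2,portB)} = {in(p2,t3)}
  ∪ pre   = {in(p2,t3)} ∪ {truck_at(t2,gate)}
          = {in(p2,t3), truck_at(t2,gate)}

== RESULT ==
["in(p2,t3)", "truck_at(t2,gate)"]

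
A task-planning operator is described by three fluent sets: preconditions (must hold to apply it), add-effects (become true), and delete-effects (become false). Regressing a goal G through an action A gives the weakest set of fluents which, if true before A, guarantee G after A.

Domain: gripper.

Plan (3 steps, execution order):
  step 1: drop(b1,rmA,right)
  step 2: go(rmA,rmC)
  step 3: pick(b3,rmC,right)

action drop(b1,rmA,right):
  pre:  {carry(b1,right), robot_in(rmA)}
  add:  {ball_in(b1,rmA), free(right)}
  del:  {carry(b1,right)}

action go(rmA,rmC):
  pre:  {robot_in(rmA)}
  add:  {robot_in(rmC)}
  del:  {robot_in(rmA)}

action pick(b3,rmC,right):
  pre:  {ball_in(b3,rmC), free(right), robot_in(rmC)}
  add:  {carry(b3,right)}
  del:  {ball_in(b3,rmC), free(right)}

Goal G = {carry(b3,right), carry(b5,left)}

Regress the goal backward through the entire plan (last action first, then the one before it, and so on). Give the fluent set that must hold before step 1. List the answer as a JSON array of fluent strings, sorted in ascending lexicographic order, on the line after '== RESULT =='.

Work backward from the goal:
  through step 3 (pick(b3,rmC,right)): drop {carry(b3,right)}, keep {carry(b5,left)}, require {ball_in(b3,rmC), free(right), robot_in(rmC)}
    → {ball_in(b3,rmC), carry(b5,left), free(right), robot_in(rmC)}
  through step 2 (go(rmA,rmC)): drop {robot_in(rmC)}, keep {ball_in(b3,rmC), carry(b5,left), free(right)}, require {robot_in(rmA)}
    → {ball_in(b3,rmC), carry(b5,left), free(right), robot_in(rmA)}
  through step 1 (drop(b1,rmA,right)): drop {free(right)}, keep {ball_in(b3,rmC), carry(b5,left), robot_in(rmA)}, require {carry(b1,right), robot_in(rmA)}
    → {ball_in(b3,rmC), carry(b1,right), carry(b5,left), robot_in(rmA)}

== RESULT ==
["ball_in(b3,rmC)", "carry(b1,right)", "carry(b5,left)", "robot_in(rmA)"]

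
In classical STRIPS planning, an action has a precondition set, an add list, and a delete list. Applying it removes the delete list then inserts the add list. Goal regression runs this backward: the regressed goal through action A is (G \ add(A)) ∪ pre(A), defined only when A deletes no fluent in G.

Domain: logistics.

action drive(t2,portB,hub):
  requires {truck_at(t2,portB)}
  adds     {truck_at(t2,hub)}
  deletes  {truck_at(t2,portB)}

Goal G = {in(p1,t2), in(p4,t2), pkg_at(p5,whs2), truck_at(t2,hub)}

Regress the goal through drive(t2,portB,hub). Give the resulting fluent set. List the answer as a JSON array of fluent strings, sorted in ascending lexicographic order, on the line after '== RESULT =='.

Regress:
  G ∩ del = {}  (empty — regression defined)
  G \ add = {in(p1,t2), in(p4,t2), pkg_at(p5,whs2), truck_at(t2,hub)} \ {truck_at(t2,hub)} = {in(p1,t2), in(p4,t2), pkg_at(p5,whs2)}
  ∪ pre   = {in(p1,t2), in(p4,t2), pkg_at(p5,whs2)} ∪ {truck_at(t2,portB)}
          = {in(p1,t2), in(p4,t2), pkg_at(p5,whs2), truck_at(t2,portB)}

== RESULT ==
["in(p1,t2)", "in(p4,t2)", "pkg_at(p5,whs2)", "truck_at(t2,portB)"]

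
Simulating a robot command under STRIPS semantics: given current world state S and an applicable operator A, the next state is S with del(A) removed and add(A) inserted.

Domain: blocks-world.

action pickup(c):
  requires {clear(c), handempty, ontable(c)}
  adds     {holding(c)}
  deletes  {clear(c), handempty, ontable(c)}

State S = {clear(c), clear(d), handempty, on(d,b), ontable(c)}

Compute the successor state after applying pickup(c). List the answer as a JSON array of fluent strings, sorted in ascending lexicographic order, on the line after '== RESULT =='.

Progress:
  pre ⊆ S: {clear(c), handempty, ontable(c)} ⊆ S  — applicable
  S \ del = {clear(d), on(d,b)}
  ∪ add   = {clear(d), holding(c), on(d,b)}

== RESULT ==
["clear(d)", "holding(c)", "on(d,b)"]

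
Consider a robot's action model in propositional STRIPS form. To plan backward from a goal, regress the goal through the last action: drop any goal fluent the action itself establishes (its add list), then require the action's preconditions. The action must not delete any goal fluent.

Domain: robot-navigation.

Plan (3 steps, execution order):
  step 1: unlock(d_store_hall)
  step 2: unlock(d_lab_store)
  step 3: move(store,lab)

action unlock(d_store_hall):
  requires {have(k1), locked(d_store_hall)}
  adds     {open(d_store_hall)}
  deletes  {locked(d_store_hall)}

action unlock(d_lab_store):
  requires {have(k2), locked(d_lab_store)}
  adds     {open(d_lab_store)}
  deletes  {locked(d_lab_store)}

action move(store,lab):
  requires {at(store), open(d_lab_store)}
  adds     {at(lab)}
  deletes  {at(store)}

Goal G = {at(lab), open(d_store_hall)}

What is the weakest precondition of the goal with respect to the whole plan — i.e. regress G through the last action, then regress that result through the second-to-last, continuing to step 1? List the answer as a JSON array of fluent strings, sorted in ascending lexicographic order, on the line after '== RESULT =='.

Regress step by step:
  through step 3 (move(store,lab)): drop {at(lab)}, keep {open(d_store_hall)}, require {at(store), open(d_lab_store)}
    → {at(store), open(d_lab_store), open(d_store_hall)}
  through step 2 (unlock(d_lab_store)): drop {open(d_lab_store)}, keep {at(store), open(d_store_hall)}, require {have(k2), locked(d_lab_store)}
    → {at(store), have(k2), locked(d_lab_store), open(d_store_hall)}
  through step 1 (unlock(d_store_hall)): drop {open(d_store_hall)}, keep {at(store), have(k2), locked(d_lab_store)}, require {have(k1), locked(d_store_hall)}
    → {at(store), have(k1), have(k2), locked(d_lab_store), locked(d_store_hall)}

== RESULT ==
["at(store)", "have(k1)", "have(k2)", "locked(d_lab_store)", "locked(d_store_hall)"]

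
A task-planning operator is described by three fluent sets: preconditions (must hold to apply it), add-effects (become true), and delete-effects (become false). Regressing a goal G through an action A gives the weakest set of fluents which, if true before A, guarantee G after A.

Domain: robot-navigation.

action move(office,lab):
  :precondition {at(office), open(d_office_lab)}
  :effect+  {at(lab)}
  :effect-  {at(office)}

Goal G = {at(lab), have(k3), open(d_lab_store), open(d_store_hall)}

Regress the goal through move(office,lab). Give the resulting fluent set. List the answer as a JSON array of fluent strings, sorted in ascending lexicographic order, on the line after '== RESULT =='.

Regress:
  G ∩ del = {}  (empty — regression defined)
  G \ add = {at(lab), have(k3), open(d_lab_store), open(d_store_hall)} \ {at(lab)} = {have(k3), open(d_lab_store), open(d_store_hall)}
  ∪ pre   = {have(k3), open(d_lab_store), open(d_store_hall)} ∪ {at(office), open(d_office_lab)}
          = {at(office), have(k3), open(d_lab_store), open(d_office_lab), open(d_store_hall)}

== RESULT ==
["at(office)", "have(k3)", "open(d_lab_store)", "open(d_office_lab)", "open(d_store_hall)"]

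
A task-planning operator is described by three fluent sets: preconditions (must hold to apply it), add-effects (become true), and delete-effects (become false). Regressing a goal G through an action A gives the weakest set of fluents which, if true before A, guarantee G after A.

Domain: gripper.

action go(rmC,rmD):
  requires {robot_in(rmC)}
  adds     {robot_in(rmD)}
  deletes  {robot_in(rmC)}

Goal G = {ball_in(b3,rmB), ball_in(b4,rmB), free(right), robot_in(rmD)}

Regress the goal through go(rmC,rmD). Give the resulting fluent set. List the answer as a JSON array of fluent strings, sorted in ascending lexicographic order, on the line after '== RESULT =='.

Regress:
  G ∩ del = {}  (empty — regression defined)
  G \ add = {ball_in(b3,rmB), ball_in(b4,rmB), free(right), robot_in(rmD)} \ {robot_in(rmD)} = {ball_in(b3,rmB), ball_in(b4,rmB), free(right)}
  ∪ pre   = {ball_in(b3,rmB), ball_in(b4,rmB), free(right)} ∪ {robot_in(rmC)}
          = {ball_in(b3,rmB), ball_in(b4,rmB), free(right), robot_in(rmC)}

== RESULT ==
["ball_in(b3,rmB)", "ball_in(b4,rmB)", "free(right)", "robot_in(rmC)"]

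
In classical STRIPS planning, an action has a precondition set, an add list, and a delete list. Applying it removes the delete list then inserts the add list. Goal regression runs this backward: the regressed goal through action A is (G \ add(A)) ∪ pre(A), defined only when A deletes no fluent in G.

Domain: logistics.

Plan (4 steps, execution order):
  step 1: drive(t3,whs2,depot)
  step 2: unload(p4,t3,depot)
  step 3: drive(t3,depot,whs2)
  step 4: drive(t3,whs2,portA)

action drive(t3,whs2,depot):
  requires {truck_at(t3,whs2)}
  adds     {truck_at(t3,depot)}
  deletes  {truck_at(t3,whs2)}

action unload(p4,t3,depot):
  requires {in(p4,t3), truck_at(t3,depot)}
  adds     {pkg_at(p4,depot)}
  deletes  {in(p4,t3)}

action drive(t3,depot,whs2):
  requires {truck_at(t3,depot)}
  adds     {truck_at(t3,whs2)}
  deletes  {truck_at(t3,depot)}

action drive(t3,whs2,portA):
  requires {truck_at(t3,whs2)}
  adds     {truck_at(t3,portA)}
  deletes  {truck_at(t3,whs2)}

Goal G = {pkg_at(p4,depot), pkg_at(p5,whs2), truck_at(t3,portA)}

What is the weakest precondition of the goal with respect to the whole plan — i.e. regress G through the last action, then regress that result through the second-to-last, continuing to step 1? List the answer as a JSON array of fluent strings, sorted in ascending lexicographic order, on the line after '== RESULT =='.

Work backward from the goal:
  through step 4 (drive(t3,whs2,portA)): drop {truck_at(t3,portA)}, keep {pkg_at(p4,depot), pkg_at(p5,whs2)}, require {truck_at(t3,whs2)}
    → {pkg_at(p4,depot), pkg_at(p5,whs2), truck_at(t3,whs2)}
  through step 3 (drive(t3,depot,whs2)): drop {truck_at(t3,whs2)}, keep {pkg_at(p4,depot), pkg_at(p5,whs2)}, require {truck_at(t3,depot)}
    → {pkg_at(p4,depot), pkg_at(p5,whs2), truck_at(t3,depot)}
  through step 2 (unload(p4,t3,depot)): drop {pkg_at(p4,depot)}, keep {pkg_at(p5,whs2), truck_at(t3,depot)}, require {in(p4,t3), truck_at(t3,depot)}
    → {in(p4,t3), pkg_at(p5,whs2), truck_at(t3,depot)}
  through step 1 (drive(t3,whs2,depot)): drop {truck_at(t3,depot)}, keep {in(p4,t3), pkg_at(p5,whs2)}, require {truck_at(t3,whs2)}
    → {in(p4,t3), pkg_at(p5,whs2), truck_at(t3,whs2)}

== RESULT ==
["in(p4,t3)", "pkg_at(p5,whs2)", "truck_at(t3,whs2)"]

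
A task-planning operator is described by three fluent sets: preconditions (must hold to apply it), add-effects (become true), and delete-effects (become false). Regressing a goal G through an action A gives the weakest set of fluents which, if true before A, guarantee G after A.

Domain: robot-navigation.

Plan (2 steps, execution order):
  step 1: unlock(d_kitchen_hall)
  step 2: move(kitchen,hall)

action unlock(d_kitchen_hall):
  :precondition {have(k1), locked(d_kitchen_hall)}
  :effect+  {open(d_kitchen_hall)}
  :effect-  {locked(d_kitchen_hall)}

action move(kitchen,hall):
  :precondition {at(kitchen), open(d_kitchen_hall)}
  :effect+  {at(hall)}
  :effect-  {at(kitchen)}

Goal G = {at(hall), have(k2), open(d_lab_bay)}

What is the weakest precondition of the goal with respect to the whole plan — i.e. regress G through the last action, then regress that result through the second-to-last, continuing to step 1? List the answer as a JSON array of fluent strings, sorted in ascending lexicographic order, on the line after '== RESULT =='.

Work backward from the goal:
  through step 2 (move(kitchen,hall)): drop {at(hall)}, keep {have(k2), open(d_lab_bay)}, require {at(kitchen), open(d_kitchen_hall)}
    → {at(kitchen), have(k2), open(d_kitchen_hall), open(d_lab_bay)}
  through step 1 (unlock(d_kitchen_hall)): drop {open(d_kitchen_hall)}, keep {at(kitchen), have(k2), open(d_lab_bay)}, require {have(k1), locked(d_kitchen_hall)}
    → {at(kitchen), have(k1), have(k2), locked(d_kitchen_hall), open(d_lab_bay)}

== RESULT ==
["at(kitchen)", "have(k1)", "have(k2)", "locked(d_kitchen_hall)", "open(d_lab_bay)"]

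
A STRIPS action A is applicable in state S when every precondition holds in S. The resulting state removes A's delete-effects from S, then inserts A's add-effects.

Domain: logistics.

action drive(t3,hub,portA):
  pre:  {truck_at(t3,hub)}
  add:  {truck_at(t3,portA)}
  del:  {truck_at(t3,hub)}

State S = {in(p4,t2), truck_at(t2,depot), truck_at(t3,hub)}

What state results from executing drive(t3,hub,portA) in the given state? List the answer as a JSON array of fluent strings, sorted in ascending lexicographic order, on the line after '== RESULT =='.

Compute (S \ del) ∪ add:
  pre ⊆ S: {truck_at(t3,hub)} ⊆ S  — applicable
  S \ del = {in(p4,t2), truck_at(t2,depot)}
  ∪ add   = {in(p4,t2), truck_at(t2,depot), truck_at(t3,portA)}

== RESULT ==
["in(p4,t2)", "truck_at(t2,depot)", "truck_at(t3,portA)"]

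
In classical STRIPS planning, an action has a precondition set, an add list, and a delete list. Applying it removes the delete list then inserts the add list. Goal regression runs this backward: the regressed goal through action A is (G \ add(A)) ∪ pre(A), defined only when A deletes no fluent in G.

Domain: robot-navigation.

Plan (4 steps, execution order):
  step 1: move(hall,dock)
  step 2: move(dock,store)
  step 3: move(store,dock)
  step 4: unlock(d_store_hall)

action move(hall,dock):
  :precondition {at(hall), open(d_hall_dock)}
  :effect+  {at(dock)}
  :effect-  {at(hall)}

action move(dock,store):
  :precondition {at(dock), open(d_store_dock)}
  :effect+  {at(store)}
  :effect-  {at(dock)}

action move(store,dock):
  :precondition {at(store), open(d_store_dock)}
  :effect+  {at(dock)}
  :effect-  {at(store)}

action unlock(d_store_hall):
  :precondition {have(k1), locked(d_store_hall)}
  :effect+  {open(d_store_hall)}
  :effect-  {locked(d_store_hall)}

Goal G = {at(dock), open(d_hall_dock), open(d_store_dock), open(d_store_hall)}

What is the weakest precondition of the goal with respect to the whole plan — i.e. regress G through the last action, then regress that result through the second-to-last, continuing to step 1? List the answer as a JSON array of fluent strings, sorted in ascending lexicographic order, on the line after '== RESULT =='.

Regress step by step:
  through step 4 (unlock(d_store_hall)): drop {open(d_store_hall)}, keep {at(dock), open(d_hall_dock), open(d_store_dock)}, require {have(k1), locked(d_store_hall)}
    → {at(dock), have(k1), locked(d_store_hall), open(d_hall_dock), open(d_store_dock)}
  through step 3 (move(store,dock)): drop {at(dock)}, keep {have(k1), locked(d_store_hall), open(d_hall_dock), open(d_store_dock)}, require {at(store), open(d_store_dock)}
    → {at(store), have(k1), locked(d_store_hall), open(d_hall_dock), open(d_store_dock)}
  through step 2 (move(dock,store)): drop {at(store)}, keep {have(k1), locked(d_store_hall), open(d_hall_dock), open(d_store_dock)}, require {at(dock), open(d_store_dock)}
    → {at(dock), have(k1), locked(d_store_hall), open(d_hall_dock), open(d_store_dock)}
  through step 1 (move(hall,dock)): drop {at(dock)}, keep {have(k1), locked(d_store_hall), open(d_hall_dock), open(d_store_dock)}, require {at(hall), open(d_hall_dock)}
    → {at(hall), have(k1), locked(d_store_hall), open(d_hall_dock), open(d_store_dock)}

== RESULT ==
["at(hall)", "have(k1)", "locked(d_store_hall)", "open(d_hall_dock)", "open(d_store_dock)"]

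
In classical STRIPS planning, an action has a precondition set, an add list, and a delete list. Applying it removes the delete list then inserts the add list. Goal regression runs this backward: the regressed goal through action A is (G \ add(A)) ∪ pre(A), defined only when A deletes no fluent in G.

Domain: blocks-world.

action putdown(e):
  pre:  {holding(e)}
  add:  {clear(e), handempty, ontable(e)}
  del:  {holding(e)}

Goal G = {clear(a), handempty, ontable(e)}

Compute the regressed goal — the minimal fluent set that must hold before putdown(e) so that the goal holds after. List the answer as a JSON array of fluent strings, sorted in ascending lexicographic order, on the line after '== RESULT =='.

Compute (G \ add) ∪ pre:
  G ∩ del = {}  (empty — regression defined)
  G \ add = {clear(a), handempty, ontable(e)} \ {clear(e), handempty, ontable(e)} = {clear(a)}
  ∪ pre   = {clear(a)} ∪ {holding(e)}
          = {clear(a), holding(e)}

== RESULT ==
["clear(a)", "holding(e)"]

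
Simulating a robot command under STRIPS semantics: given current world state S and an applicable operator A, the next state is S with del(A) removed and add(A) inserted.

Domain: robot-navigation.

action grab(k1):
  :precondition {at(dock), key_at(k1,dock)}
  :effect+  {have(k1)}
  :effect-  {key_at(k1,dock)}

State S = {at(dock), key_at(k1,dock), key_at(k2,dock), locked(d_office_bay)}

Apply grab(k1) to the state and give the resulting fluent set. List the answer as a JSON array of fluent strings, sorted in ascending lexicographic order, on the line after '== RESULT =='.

Progress:
  pre ⊆ S: {at(dock), key_at(k1,dock)} ⊆ S  — applicable
  S \ del = {at(dock), key_at(k2,dock), locked(d_office_bay)}
  ∪ add   = {at(dock), have(k1), key_at(k2,dock), locked(d_office_bay)}

== RESULT ==
["at(dock)", "have(k1)", "key_at(k2,dock)", "locked(d_office_bay)"]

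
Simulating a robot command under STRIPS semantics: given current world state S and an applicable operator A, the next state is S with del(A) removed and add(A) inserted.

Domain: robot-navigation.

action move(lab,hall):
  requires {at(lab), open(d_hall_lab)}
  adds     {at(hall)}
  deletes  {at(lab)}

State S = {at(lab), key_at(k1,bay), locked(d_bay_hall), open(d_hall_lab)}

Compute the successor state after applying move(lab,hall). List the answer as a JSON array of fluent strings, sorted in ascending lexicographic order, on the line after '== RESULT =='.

Progress:
  pre ⊆ S: {at(lab), open(d_hall_lab)} ⊆ S  — applicable
  S \ del = {key_at(k1,bay), locked(d_bay_hall), open(d_hall_lab)}
  ∪ add   = {at(hall), key_at(k1,bay), locked(d_bay_hall), open(d_hall_lab)}

== RESULT ==
["at(hall)", "key_at(k1,bay)", "locked(d_bay_hall)", "open(d_hall_lab)"]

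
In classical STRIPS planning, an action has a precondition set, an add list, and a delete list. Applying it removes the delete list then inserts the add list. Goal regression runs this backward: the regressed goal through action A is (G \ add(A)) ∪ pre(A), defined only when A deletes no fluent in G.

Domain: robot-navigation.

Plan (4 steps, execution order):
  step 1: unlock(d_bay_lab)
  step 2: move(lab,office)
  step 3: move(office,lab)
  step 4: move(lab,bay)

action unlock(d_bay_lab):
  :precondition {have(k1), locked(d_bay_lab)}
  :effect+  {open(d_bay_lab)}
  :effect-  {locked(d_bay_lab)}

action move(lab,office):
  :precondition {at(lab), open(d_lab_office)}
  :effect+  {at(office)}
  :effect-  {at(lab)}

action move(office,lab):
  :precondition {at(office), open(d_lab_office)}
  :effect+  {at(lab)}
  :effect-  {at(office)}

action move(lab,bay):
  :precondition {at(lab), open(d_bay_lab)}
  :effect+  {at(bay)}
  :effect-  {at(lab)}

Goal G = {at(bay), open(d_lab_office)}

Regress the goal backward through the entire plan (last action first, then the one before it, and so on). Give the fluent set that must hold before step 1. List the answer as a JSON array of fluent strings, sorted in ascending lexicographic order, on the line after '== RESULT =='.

Regress step by step:
  through step 4 (move(lab,bay)): drop {at(bay)}, keep {open(d_lab_office)}, require {at(lab), open(d_bay_lab)}
    → {at(lab), open(d_bay_lab), open(d_lab_office)}
  through step 3 (move(office,lab)): drop {at(lab)}, keep {open(d_bay_lab), open(d_lab_office)}, require {at(office), open(d_lab_office)}
    → {at(office), open(d_bay_lab), open(d_lab_office)}
  through step 2 (move(lab,office)): drop {at(office)}, keep {open(d_bay_lab), open(d_lab_office)}, require {at(lab), open(d_lab_office)}
    → {at(lab), open(d_bay_lab), open(d_lab_office)}
  through step 1 (unlock(d_bay_lab)): drop {open(d_bay_lab)}, keep {at(lab), open(d_lab_office)}, require {have(k1), locked(d_bay_lab)}
    → {at(lab), have(k1), locked(d_bay_lab), open(d_lab_office)}

== RESULT ==
["at(lab)", "have(k1)", "locked(d_bay_lab)", "open(d_lab_office)"]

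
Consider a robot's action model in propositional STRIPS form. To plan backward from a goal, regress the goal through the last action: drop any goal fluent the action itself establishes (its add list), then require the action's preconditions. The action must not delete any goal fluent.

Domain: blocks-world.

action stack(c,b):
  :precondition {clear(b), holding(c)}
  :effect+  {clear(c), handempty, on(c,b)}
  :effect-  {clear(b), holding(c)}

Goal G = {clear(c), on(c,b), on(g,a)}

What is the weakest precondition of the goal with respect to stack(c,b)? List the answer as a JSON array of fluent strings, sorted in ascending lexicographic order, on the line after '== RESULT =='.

Compute (G \ add) ∪ pre:
  G ∩ del = {}  (empty — regression defined)
  G \ add = {clear(c), on(c,b), on(g,a)} \ {clear(c), handempty, on(c,b)} = {on(g,a)}
  ∪ pre   = {on(g,a)} ∪ {clear(b), holding(c)}
          = {clear(b), holding(c), on(g,a)}

== RESULT ==
["clear(b)", "holding(c)", "on(g,a)"]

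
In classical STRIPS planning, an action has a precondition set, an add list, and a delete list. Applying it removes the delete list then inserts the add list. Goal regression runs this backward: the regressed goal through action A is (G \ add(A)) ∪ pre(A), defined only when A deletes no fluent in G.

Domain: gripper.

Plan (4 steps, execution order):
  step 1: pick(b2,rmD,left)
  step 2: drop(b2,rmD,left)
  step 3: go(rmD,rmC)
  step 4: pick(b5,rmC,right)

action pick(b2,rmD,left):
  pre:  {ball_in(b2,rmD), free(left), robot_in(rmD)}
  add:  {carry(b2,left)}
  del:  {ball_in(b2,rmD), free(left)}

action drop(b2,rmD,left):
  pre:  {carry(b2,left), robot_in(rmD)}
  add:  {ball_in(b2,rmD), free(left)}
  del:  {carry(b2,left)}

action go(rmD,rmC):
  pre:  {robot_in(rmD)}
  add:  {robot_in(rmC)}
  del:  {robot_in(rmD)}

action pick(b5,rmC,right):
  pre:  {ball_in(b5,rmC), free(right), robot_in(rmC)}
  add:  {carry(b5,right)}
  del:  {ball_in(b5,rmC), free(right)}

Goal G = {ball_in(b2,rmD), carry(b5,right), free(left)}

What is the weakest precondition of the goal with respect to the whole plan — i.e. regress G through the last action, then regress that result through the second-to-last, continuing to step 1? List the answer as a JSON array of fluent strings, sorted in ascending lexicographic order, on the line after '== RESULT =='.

Regress step by step:
  through step 4 (pick(b5,rmC,right)): drop {carry(b5,right)}, keep {ball_in(b2,rmD), free(left)}, require {ball_in(b5,rmC), free(right), robot_in(rmC)}
    → {ball_in(b2,rmD), ball_in(b5,rmC), free(left), free(right), robot_in(rmC)}
  through step 3 (go(rmD,rmC)): drop {robot_in(rmC)}, keep {ball_in(b2,rmD), ball_in(b5,rmC), free(left), free(right)}, require {robot_in(rmD)}
    → {ball_in(b2,rmD), ball_in(b5,rmC), free(left), free(right), robot_in(rmD)}
  through step 2 (drop(b2,rmD,left)): drop {ball_in(b2,rmD), free(left)}, keep {ball_in(b5,rmC), free(right), robot_in(rmD)}, require {carry(b2,left), robot_in(rmD)}
    → {ball_in(b5,rmC), carry(b2,left), free(right), robot_in(rmD)}
  through step 1 (pick(b2,rmD,left)): drop {carry(b2,left)}, keep {ball_in(b5,rmC), free(right), robot_in(rmD)}, require {ball_in(b2,rmD), free(left), robot_in(rmD)}
    → {ball_in(b2,rmD), ball_in(b5,rmC), free(left), free(right), robot_in(rmD)}

== RESULT ==
["ball_in(b2,rmD)", "ball_in(b5,rmC)", "free(left)", "free(right)", "robot_in(rmD)"]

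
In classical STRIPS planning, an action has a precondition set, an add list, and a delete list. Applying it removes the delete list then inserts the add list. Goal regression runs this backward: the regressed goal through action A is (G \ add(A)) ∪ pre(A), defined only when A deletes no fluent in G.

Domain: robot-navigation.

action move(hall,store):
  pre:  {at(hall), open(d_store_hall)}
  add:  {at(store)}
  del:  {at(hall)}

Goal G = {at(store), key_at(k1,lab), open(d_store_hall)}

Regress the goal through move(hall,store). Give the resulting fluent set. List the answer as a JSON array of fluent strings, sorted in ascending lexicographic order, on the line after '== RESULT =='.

Regress:
  G ∩ del = {}  (empty — regression defined)
  G \ add = {at(store), key_at(k1,lab), open(d_store_hall)} \ {at(store)} = {key_at(k1,lab), open(d_store_hall)}
  ∪ pre   = {key_at(k1,lab), open(d_store_hall)} ∪ {at(hall), open(d_store_hall)}
          = {at(hall), key_at(k1,lab), open(d_store_hall)}

== RESULT ==
["at(hall)", "key_at(k1,lab)", "open(d_store_hall)"]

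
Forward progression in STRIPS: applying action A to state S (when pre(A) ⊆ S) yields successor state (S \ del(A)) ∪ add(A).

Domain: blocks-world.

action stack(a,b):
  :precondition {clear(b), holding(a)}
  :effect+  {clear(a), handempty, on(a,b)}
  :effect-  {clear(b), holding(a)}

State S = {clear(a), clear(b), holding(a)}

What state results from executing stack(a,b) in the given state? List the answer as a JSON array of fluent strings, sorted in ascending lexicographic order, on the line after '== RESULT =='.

Compute (S \ del) ∪ add:
  pre ⊆ S: {clear(b), holding(a)} ⊆ S  — applicable
  S \ del = {clear(a)}
  ∪ add   = {clear(a), handempty, on(a,b)}

== RESULT ==
["clear(a)", "handempty", "on(a,b)"]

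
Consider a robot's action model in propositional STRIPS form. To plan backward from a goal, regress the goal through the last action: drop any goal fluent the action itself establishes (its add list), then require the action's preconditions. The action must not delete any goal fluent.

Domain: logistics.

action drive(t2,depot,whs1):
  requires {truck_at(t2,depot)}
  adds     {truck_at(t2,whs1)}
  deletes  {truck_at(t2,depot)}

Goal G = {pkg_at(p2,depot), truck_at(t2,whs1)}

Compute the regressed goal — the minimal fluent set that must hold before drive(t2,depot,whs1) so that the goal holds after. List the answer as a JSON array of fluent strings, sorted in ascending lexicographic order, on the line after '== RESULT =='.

Regress:
  G ∩ del = {}  (empty — regression defined)
  G \ add = {pkg_at(p2,depot), truck_at(t2,whs1)} \ {truck_at(t2,whs1)} = {pkg_at(p2,depot)}
  ∪ pre   = {pkg_at(p2,depot)} ∪ {truck_at(t2,depot)}
          = {pkg_at(p2,depot), truck_at(t2,depot)}

== RESULT ==
["pkg_at(p2,depot)", "truck_at(t2,depot)"]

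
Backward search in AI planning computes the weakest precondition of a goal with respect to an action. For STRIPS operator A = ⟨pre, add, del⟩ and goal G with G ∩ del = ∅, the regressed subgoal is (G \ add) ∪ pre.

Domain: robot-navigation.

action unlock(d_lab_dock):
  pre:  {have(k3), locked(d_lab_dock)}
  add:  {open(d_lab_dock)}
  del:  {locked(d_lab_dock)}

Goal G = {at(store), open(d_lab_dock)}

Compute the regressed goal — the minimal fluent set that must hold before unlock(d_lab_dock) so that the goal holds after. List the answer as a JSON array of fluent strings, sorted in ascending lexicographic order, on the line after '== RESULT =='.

Compute (G \ add) ∪ pre:
  G ∩ del = {}  (empty — regression defined)
  G \ add = {at(store), open(d_lab_dock)} \ {open(d_lab_dock)} = {at(store)}
  ∪ pre   = {at(store)} ∪ {have(k3), locked(d_lab_dock)}
          = {at(store), have(k3), locked(d_lab_dock)}

== RESULT ==
["at(store)", "have(k3)", "locked(d_lab_dock)"]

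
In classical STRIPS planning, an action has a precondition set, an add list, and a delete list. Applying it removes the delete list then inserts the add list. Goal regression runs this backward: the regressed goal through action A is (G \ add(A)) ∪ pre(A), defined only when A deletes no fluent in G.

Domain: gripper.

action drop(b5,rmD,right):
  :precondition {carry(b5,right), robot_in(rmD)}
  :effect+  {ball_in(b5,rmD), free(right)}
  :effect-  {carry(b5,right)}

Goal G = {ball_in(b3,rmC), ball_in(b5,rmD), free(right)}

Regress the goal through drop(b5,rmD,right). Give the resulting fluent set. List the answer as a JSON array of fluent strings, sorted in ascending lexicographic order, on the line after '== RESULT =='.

Compute (G \ add) ∪ pre:
  G ∩ del = {}  (empty — regression defined)
  G \ add = {ball_in(b3,rmC), ball_in(b5,rmD), free(right)} \ {ball_in(b5,rmD), free(right)} = {ball_in(b3,rmC)}
  ∪ pre   = {ball_in(b3,rmC)} ∪ {carry(b5,right), robot_in(rmD)}
          = {ball_in(b3,rmC), carry(b5,right), robot_in(rmD)}

== RESULT ==
["ball_in(b3,rmC)", "carry(b5,right)", "robot_in(rmD)"]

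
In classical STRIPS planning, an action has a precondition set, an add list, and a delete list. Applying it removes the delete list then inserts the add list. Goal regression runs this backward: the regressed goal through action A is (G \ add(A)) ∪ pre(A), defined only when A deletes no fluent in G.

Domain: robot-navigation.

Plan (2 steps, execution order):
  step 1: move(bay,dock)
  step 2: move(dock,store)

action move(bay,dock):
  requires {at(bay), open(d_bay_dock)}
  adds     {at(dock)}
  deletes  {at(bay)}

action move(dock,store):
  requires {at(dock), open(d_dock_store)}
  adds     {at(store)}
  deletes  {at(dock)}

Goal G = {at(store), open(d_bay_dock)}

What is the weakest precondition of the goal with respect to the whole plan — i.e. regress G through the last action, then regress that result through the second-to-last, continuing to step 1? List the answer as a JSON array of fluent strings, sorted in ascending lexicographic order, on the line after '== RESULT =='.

Regress step by step:
  through step 2 (move(dock,store)): drop {at(store)}, keep {open(d_bay_dock)}, require {at(dock), open(d_dock_store)}
    → {at(dock), open(d_bay_dock), open(d_dock_store)}
  through step 1 (move(bay,dock)): drop {at(dock)}, keep {open(d_bay_dock), open(d_dock_store)}, require {at(bay), open(d_bay_dock)}
    → {at(bay), open(d_bay_dock), open(d_dock_store)}

== RESULT ==
["at(bay)", "open(d_bay_dock)", "open(d_dock_store)"]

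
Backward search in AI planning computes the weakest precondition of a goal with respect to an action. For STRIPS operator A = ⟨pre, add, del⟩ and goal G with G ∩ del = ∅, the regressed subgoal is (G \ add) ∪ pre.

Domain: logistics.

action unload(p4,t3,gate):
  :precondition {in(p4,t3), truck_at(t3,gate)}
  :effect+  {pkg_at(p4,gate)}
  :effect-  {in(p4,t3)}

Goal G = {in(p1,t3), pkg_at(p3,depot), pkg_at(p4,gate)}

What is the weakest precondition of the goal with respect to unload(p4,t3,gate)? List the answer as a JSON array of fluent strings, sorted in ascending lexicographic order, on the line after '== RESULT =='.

Regress:
  G ∩ del = {}  (empty — regression defined)
  G \ add = {in(p1,t3), pkg_at(p3,depot), pkg_at(p4,gate)} \ {pkg_at(p4,gate)} = {in(p1,t3), pkg_at(p3,depot)}
  ∪ pre   = {in(p1,t3), pkg_at(p3,depot)} ∪ {in(p4,t3), truck_at(t3,gate)}
          = {in(p1,t3), in(p4,t3), pkg_at(p3,depot), truck_at(t3,gate)}

== RESULT ==
["in(p1,t3)", "in(p4,t3)", "pkg_at(p3,depot)", "truck_at(t3,gate)"]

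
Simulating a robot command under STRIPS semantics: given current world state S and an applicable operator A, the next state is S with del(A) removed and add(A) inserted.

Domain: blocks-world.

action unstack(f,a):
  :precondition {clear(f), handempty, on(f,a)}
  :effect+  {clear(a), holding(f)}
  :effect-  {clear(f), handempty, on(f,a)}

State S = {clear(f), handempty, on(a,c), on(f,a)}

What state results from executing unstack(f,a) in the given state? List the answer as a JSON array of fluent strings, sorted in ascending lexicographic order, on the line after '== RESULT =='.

Compute (S \ del) ∪ add:
  pre ⊆ S: {clear(f), handempty, on(f,a)} ⊆ S  — applicable
  S \ del = {on(a,c)}
  ∪ add   = {clear(a), holding(f), on(a,c)}

== RESULT ==
["clear(a)", "holding(f)", "on(a,c)"]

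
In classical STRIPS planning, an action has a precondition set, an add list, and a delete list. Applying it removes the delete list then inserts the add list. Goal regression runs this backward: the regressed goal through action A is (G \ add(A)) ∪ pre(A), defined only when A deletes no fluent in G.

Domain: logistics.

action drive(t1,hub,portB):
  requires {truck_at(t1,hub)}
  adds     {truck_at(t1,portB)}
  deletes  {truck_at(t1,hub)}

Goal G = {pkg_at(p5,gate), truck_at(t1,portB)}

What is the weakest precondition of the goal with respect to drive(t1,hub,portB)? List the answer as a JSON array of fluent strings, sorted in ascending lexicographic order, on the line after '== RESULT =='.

Regress:
  G ∩ del = {}  (empty — regression defined)
  G \ add = {pkg_at(p5,gate), truck_at(t1,portB)} \ {truck_at(t1,portB)} = {pkg_at(p5,gate)}
  ∪ pre   = {pkg_at(p5,gate)} ∪ {truck_at(t1,hub)}
          = {pkg_at(p5,gate), truck_at(t1,hub)}

== RESULT ==
["pkg_at(p5,gate)", "truck_at(t1,hub)"]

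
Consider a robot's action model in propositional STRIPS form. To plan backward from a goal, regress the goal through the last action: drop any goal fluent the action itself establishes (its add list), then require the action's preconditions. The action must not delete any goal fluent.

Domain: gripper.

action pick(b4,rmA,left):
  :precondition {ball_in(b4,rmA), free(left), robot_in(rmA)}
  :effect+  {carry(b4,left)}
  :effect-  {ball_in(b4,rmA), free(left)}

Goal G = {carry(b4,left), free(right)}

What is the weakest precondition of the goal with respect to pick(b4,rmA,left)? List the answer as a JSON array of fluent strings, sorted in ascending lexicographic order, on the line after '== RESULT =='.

Regress:
  G ∩ del = {}  (empty — regression defined)
  G \ add = {carry(b4,left), free(right)} \ {carry(b4,left)} = {free(right)}
  ∪ pre   = {free(right)} ∪ {ball_in(b4,rmA), free(left), robot_in(rmA)}
          = {ball_in(b4,rmA), free(left), free(right), robot_in(rmA)}

== RESULT ==
["ball_in(b4,rmA)", "free(left)", "free(right)", "robot_in(rmA)"]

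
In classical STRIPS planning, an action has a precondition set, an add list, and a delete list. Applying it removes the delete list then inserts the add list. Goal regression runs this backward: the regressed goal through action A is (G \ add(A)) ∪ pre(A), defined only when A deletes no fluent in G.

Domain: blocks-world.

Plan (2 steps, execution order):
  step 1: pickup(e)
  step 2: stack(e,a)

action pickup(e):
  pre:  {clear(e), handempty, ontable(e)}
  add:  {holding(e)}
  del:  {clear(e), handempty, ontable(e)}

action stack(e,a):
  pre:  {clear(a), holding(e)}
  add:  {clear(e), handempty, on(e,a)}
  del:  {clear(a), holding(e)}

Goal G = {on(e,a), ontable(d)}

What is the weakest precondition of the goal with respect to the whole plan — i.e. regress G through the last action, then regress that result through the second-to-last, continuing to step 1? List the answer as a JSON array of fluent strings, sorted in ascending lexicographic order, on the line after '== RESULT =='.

Regress step by step:
  through step 2 (stack(e,a)): drop {on(e,a)}, keep {ontable(d)}, require {clear(a), holding(e)}
    → {clear(a), holding(e), ontable(d)}
  through step 1 (pickup(e)): drop {holding(e)}, keep {clear(a), ontable(d)}, require {clear(e), handempty, ontable(e)}
    → {clear(a), clear(e), handempty, ontable(d), ontable(e)}

== RESULT ==
["clear(a)", "clear(e)", "handempty", "ontable(d)", "ontable(e)"]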